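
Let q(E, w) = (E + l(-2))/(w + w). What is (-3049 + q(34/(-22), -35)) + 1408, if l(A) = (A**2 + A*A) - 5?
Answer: -631793/385 ≈ -1641.0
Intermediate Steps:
l(A) = -5 + 2*A**2 (l(A) = (A**2 + A**2) - 5 = 2*A**2 - 5 = -5 + 2*A**2)
q(E, w) = (3 + E)/(2*w) (q(E, w) = (E + (-5 + 2*(-2)**2))/(w + w) = (E + (-5 + 2*4))/((2*w)) = (E + (-5 + 8))*(1/(2*w)) = (E + 3)*(1/(2*w)) = (3 + E)*(1/(2*w)) = (3 + E)/(2*w))
(-3049 + q(34/(-22), -35)) + 1408 = (-3049 + (1/2)*(3 + 34/(-22))/(-35)) + 1408 = (-3049 + (1/2)*(-1/35)*(3 + 34*(-1/22))) + 1408 = (-3049 + (1/2)*(-1/35)*(3 - 17/11)) + 1408 = (-3049 + (1/2)*(-1/35)*(16/11)) + 1408 = (-3049 - 8/385) + 1408 = -1173873/385 + 1408 = -631793/385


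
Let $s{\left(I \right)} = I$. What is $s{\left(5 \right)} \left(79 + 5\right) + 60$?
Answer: $480$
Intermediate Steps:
$s{\left(5 \right)} \left(79 + 5\right) + 60 = 5 \left(79 + 5\right) + 60 = 5 \cdot 84 + 60 = 420 + 60 = 480$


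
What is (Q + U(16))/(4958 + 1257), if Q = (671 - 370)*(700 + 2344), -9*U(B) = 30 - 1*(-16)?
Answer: 149930/1017 ≈ 147.42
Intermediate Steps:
U(B) = -46/9 (U(B) = -(30 - 1*(-16))/9 = -(30 + 16)/9 = -1/9*46 = -46/9)
Q = 916244 (Q = 301*3044 = 916244)
(Q + U(16))/(4958 + 1257) = (916244 - 46/9)/(4958 + 1257) = (8246150/9)/6215 = (8246150/9)*(1/6215) = 149930/1017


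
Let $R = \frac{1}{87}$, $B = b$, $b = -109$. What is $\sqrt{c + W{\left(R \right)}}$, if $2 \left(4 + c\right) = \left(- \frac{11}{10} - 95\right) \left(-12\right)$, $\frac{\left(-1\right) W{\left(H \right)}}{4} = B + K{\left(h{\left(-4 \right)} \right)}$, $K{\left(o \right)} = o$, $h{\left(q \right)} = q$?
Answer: $\frac{\sqrt{25615}}{5} \approx 32.009$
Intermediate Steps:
$B = -109$
$R = \frac{1}{87} \approx 0.011494$
$W{\left(H \right)} = 452$ ($W{\left(H \right)} = - 4 \left(-109 - 4\right) = \left(-4\right) \left(-113\right) = 452$)
$c = \frac{2863}{5}$ ($c = -4 + \frac{\left(- \frac{11}{10} - 95\right) \left(-12\right)}{2} = -4 + \frac{\left(- \frac{961}{10}\right) \left(-12\right)}{2} = -4 + \frac{1}{2} \cdot \frac{5766}{5} = -4 + \frac{2883}{5} = \frac{2863}{5} \approx 572.6$)
$\sqrt{c + W{\left(R \right)}} = \sqrt{\frac{2863}{5} + 452} = \sqrt{\frac{5123}{5}} = \frac{\sqrt{25615}}{5}$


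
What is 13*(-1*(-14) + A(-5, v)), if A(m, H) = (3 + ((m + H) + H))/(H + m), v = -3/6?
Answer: 2080/11 ≈ 189.09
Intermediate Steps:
v = -½ (v = -3*⅙ = -½ ≈ -0.50000)
A(m, H) = (3 + m + 2*H)/(H + m) (A(m, H) = (3 + ((H + m) + H))/(H + m) = (3 + (m + 2*H))/(H + m) = (3 + m + 2*H)/(H + m))
13*(-1*(-14) + A(-5, v)) = 13*(-1*(-14) + (3 - 5 + 2*(-½))/(-½ - 5)) = 13*(14 + (3 - 5 - 1)/(-11/2)) = 13*(14 - 2/11*(-3)) = 13*(14 + 6/11) = 13*(160/11) = 2080/11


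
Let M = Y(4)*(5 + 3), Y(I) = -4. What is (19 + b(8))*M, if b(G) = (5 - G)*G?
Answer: 160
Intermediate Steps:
M = -32 (M = -4*(5 + 3) = -4*8 = -32)
b(G) = G*(5 - G)
(19 + b(8))*M = (19 + 8*(5 - 1*8))*(-32) = (19 + 8*(5 - 8))*(-32) = (19 + 8*(-3))*(-32) = (19 - 24)*(-32) = -5*(-32) = 160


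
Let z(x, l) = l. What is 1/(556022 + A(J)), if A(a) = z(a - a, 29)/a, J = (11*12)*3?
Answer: 396/220184741 ≈ 1.7985e-6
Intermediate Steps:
J = 396 (J = 132*3 = 396)
A(a) = 29/a
1/(556022 + A(J)) = 1/(556022 + 29/396) = 1/(220184741/396) = 396/220184741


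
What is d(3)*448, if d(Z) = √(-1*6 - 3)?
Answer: 1344*I ≈ 1344.0*I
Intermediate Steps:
d(Z) = 3*I (d(Z) = √(-6 - 3) = √(-9) = 3*I)
d(3)*448 = (3*I)*448 = 1344*I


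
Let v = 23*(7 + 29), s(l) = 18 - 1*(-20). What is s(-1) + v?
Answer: 866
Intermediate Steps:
s(l) = 38 (s(l) = 18 + 20 = 38)
v = 828 (v = 23*36 = 828)
s(-1) + v = 38 + 828 = 866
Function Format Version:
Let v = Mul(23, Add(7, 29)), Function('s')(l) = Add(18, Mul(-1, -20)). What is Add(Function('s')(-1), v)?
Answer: 866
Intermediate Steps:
Function('s')(l) = 38 (Function('s')(l) = Add(18, 20) = 38)
v = 828 (v = Mul(23, 36) = 828)
Add(Function('s')(-1), v) = Add(38, 828) = 866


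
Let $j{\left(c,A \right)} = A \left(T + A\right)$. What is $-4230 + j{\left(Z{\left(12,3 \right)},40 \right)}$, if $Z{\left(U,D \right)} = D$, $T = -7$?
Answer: $-2910$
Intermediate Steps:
$j{\left(c,A \right)} = A \left(-7 + A\right)$
$-4230 + j{\left(Z{\left(12,3 \right)},40 \right)} = -4230 + 40 \left(-7 + 40\right) = -4230 + 40 \cdot 33 = -4230 + 1320 = -2910$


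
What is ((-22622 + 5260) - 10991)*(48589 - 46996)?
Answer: -45166329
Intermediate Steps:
((-22622 + 5260) - 10991)*(48589 - 46996) = (-17362 - 10991)*1593 = -28353*1593 = -45166329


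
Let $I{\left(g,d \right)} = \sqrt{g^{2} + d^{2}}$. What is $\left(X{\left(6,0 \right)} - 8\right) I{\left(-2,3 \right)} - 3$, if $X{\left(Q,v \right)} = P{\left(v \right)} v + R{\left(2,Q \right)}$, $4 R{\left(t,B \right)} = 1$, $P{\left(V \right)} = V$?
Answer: $-3 - \frac{31 \sqrt{13}}{4} \approx -30.943$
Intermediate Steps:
$R{\left(t,B \right)} = \frac{1}{4}$ ($R{\left(t,B \right)} = \frac{1}{4} \cdot 1 = \frac{1}{4}$)
$I{\left(g,d \right)} = \sqrt{d^{2} + g^{2}}$
$X{\left(Q,v \right)} = \frac{1}{4} + v^{2}$ ($X{\left(Q,v \right)} = v v + \frac{1}{4} = v^{2} + \frac{1}{4} = \frac{1}{4} + v^{2}$)
$\left(X{\left(6,0 \right)} - 8\right) I{\left(-2,3 \right)} - 3 = \left(\left(\frac{1}{4} + 0^{2}\right) - 8\right) \sqrt{3^{2} + \left(-2\right)^{2}} - 3 = \left(\left(\frac{1}{4} + 0\right) - 8\right) \sqrt{9 + 4} - 3 = \left(\frac{1}{4} - 8\right) \sqrt{13} - 3 = - \frac{31 \sqrt{13}}{4} - 3 = -3 - \frac{31 \sqrt{13}}{4}$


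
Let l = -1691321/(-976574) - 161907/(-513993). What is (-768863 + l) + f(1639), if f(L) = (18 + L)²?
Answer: 330751036344979741/167317399994 ≈ 1.9768e+6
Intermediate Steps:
l = 342480440457/167317399994 (l = -1691321*(-1/976574) - 161907*(-1/513993) = 1691321/976574 + 53969/171331 = 342480440457/167317399994 ≈ 2.0469)
(-768863 + l) + f(1639) = (-768863 + 342480440457/167317399994) + (18 + 1639)² = -128643815631146365/167317399994 + 1657² = -128643815631146365/167317399994 + 2745649 = 330751036344979741/167317399994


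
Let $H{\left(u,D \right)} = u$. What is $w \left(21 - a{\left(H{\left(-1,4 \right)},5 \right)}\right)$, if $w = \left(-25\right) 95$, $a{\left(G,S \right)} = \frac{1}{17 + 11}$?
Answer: $- \frac{1394125}{28} \approx -49790.0$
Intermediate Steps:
$a{\left(G,S \right)} = \frac{1}{28}$
$w = -2375$
$w \left(21 - a{\left(H{\left(-1,4 \right)},5 \right)}\right) = - 2375 \left(21 - \frac{1}{28}\right) = \left(-2375\right) \frac{587}{28} = - \frac{1394125}{28}$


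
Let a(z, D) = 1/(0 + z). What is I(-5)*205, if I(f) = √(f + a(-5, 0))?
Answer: 41*I*√130 ≈ 467.47*I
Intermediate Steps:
a(z, D) = 1/z
I(f) = √(-⅕ + f) (I(f) = √(f + 1/(-5)) = √(f - ⅕) = √(-⅕ + f))
I(-5)*205 = (√(-5 + 25*(-5))/5)*205 = (√(-5 - 125)/5)*205 = (√(-130)/5)*205 = ((I*√130)/5)*205 = (I*√130/5)*205 = 41*I*√130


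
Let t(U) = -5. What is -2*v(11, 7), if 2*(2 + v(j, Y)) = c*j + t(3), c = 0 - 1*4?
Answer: 53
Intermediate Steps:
c = -4 (c = 0 - 4 = -4)
v(j, Y) = -9/2 - 2*j (v(j, Y) = -2 + (-4*j - 5)/2 = -2 + (-5 - 4*j)/2 = -2 + (-5/2 - 2*j) = -9/2 - 2*j)
-2*v(11, 7) = -2*(-9/2 - 2*11) = -2*(-9/2 - 22) = -2*(-53/2) = 53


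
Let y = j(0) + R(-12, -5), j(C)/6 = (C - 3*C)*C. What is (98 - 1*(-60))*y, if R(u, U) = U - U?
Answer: 0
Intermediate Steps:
R(u, U) = 0
j(C) = -12*C**2 (j(C) = 6*((C - 3*C)*C) = 6*((-2*C)*C) = 6*(-2*C**2) = -12*C**2)
y = 0 (y = -12*0**2 + 0 = -12*0 + 0 = 0 + 0 = 0)
(98 - 1*(-60))*y = (98 - 1*(-60))*0 = (98 + 60)*0 = 158*0 = 0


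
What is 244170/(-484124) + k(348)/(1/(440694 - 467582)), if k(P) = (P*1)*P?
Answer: -788213020455909/242062 ≈ -3.2562e+9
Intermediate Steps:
k(P) = P**2 (k(P) = P*P = P**2)
244170/(-484124) + k(348)/(1/(440694 - 467582)) = 244170/(-484124) + 348**2/(1/(440694 - 467582)) = 244170*(-1/484124) + 121104/(1/(-26888)) = -122085/242062 + 121104/(-1/26888) = -122085/242062 + 121104*(-26888) = -122085/242062 - 3256244352 = -788213020455909/242062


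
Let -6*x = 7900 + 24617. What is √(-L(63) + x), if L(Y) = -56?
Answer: I*√21454/2 ≈ 73.236*I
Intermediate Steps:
x = -10839/2 (x = -(7900 + 24617)/6 = -⅙*32517 = -10839/2 ≈ -5419.5)
√(-L(63) + x) = √(-1*(-56) - 10839/2) = √(56 - 10839/2) = √(-10727/2) = I*√21454/2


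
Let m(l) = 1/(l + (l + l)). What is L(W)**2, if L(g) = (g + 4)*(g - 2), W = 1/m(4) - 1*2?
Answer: 12544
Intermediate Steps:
m(l) = 1/(3*l) (m(l) = 1/(l + 2*l) = 1/(3*l))
W = 10 (W = 1/((1/3)/4) - 1*2 = 1/((1/3)*(1/4)) - 2 = 1/(1/12) - 2 = 1*12 - 2 = 12 - 2 = 10)
L(g) = (-2 + g)*(4 + g) (L(g) = (4 + g)*(-2 + g) = (-2 + g)*(4 + g))
L(W)**2 = (-8 + 10**2 + 2*10)**2 = (-8 + 100 + 20)**2 = 112**2 = 12544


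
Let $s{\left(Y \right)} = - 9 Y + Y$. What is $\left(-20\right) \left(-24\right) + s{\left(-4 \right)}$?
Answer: $512$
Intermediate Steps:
$s{\left(Y \right)} = - 8 Y$
$\left(-20\right) \left(-24\right) + s{\left(-4 \right)} = \left(-20\right) \left(-24\right) - -32 = 480 + 32 = 512$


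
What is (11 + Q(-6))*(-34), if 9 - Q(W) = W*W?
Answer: 544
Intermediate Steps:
Q(W) = 9 - W² (Q(W) = 9 - W*W = 9 - W²)
(11 + Q(-6))*(-34) = (11 + (9 - 1*(-6)²))*(-34) = (11 + (9 - 1*36))*(-34) = (11 + (9 - 36))*(-34) = (11 - 27)*(-34) = -16*(-34) = 544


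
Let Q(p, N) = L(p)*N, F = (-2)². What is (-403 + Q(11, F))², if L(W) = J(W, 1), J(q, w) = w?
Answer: 159201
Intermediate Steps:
F = 4
L(W) = 1
Q(p, N) = N (Q(p, N) = 1*N = N)
(-403 + Q(11, F))² = (-403 + 4)² = (-399)² = 159201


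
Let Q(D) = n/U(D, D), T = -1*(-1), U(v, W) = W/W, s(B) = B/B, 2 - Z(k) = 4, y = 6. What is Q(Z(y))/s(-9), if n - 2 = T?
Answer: 3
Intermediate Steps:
Z(k) = -2 (Z(k) = 2 - 1*4 = 2 - 4 = -2)
s(B) = 1
U(v, W) = 1
T = 1
n = 3 (n = 2 + 1 = 3)
Q(D) = 3 (Q(D) = 3/1 = 3*1 = 3)
Q(Z(y))/s(-9) = 3/1 = 3*1 = 3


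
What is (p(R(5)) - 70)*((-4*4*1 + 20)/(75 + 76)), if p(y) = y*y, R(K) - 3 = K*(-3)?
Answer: 296/151 ≈ 1.9603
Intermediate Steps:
R(K) = 3 - 3*K (R(K) = 3 + K*(-3) = 3 - 3*K)
p(y) = y²
(p(R(5)) - 70)*((-4*4*1 + 20)/(75 + 76)) = ((3 - 3*5)² - 70)*((-4*4*1 + 20)/(75 + 76)) = ((3 - 15)² - 70)*((-16*1 + 20)/151) = ((-12)² - 70)*((-16 + 20)*(1/151)) = (144 - 70)*(4*(1/151)) = 74*(4/151) = 296/151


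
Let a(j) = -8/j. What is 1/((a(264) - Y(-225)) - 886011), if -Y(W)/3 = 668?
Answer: -33/29172232 ≈ -1.1312e-6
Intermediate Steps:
Y(W) = -2004 (Y(W) = -3*668 = -2004)
1/((a(264) - Y(-225)) - 886011) = 1/((-8/264 - 1*(-2004)) - 886011) = 1/((-8*1/264 + 2004) - 886011) = 1/((-1/33 + 2004) - 886011) = 1/(66131/33 - 886011) = 1/(-29172232/33) = -33/29172232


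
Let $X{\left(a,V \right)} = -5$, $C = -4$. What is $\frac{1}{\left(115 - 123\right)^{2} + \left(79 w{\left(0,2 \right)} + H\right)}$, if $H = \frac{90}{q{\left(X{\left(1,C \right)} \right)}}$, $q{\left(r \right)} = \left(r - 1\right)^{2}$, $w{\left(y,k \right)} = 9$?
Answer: $\frac{2}{1555} \approx 0.0012862$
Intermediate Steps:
$q{\left(r \right)} = \left(-1 + r\right)^{2}$
$H = \frac{5}{2}$ ($H = \frac{90}{\left(-1 - 5\right)^{2}} = \frac{90}{\left(-6\right)^{2}} = \frac{90}{36} = 90 \cdot \frac{1}{36} = \frac{5}{2} \approx 2.5$)
$\frac{1}{\left(115 - 123\right)^{2} + \left(79 w{\left(0,2 \right)} + H\right)} = \frac{1}{\left(115 - 123\right)^{2} + \left(79 \cdot 9 + \frac{5}{2}\right)} = \frac{1}{\left(-8\right)^{2} + \left(711 + \frac{5}{2}\right)} = \frac{1}{64 + \frac{1427}{2}} = \frac{1}{\frac{1555}{2}} = \frac{2}{1555}$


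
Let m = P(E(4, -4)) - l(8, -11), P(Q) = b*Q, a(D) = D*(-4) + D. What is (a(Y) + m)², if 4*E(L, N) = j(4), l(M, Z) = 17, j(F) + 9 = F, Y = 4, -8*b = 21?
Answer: 677329/1024 ≈ 661.45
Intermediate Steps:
b = -21/8 (b = -⅛*21 = -21/8 ≈ -2.6250)
a(D) = -3*D (a(D) = -4*D + D = -3*D)
j(F) = -9 + F
E(L, N) = -5/4 (E(L, N) = (-9 + 4)/4 = (¼)*(-5) = -5/4)
P(Q) = -21*Q/8
m = -439/32 (m = -21/8*(-5/4) - 1*17 = 105/32 - 17 = -439/32 ≈ -13.719)
(a(Y) + m)² = (-3*4 - 439/32)² = (-12 - 439/32)² = (-823/32)² = 677329/1024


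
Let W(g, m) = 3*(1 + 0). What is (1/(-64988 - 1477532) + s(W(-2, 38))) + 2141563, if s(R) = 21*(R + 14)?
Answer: 3303954438399/1542520 ≈ 2.1419e+6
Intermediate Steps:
W(g, m) = 3 (W(g, m) = 3*1 = 3)
s(R) = 294 + 21*R (s(R) = 21*(14 + R) = 294 + 21*R)
(1/(-64988 - 1477532) + s(W(-2, 38))) + 2141563 = (1/(-64988 - 1477532) + (294 + 21*3)) + 2141563 = (1/(-1542520) + (294 + 63)) + 2141563 = (-1/1542520 + 357) + 2141563 = 550679639/1542520 + 2141563 = 3303954438399/1542520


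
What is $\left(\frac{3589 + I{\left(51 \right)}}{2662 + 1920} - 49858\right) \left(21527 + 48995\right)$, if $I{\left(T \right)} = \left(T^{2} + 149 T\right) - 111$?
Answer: $- \frac{8054870441958}{2291} \approx -3.5159 \cdot 10^{9}$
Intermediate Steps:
$I{\left(T \right)} = -111 + T^{2} + 149 T$
$\left(\frac{3589 + I{\left(51 \right)}}{2662 + 1920} - 49858\right) \left(21527 + 48995\right) = \left(\frac{3589 + \left(-111 + 51^{2} + 149 \cdot 51\right)}{2662 + 1920} - 49858\right) \left(21527 + 48995\right) = \left(\frac{3589 + \left(-111 + 2601 + 7599\right)}{4582} - 49858\right) 70522 = \left(\left(3589 + 10089\right) \frac{1}{4582} - 49858\right) 70522 = \left(13678 \cdot \frac{1}{4582} - 49858\right) 70522 = \left(\frac{6839}{2291} - 49858\right) 70522 = \left(- \frac{114217839}{2291}\right) 70522 = - \frac{8054870441958}{2291}$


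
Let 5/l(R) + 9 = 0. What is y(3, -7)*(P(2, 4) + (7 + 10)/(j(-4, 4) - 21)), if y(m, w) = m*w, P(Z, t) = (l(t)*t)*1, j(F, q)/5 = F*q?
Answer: 15211/303 ≈ 50.201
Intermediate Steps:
j(F, q) = 5*F*q (j(F, q) = 5*(F*q) = 5*F*q)
l(R) = -5/9 (l(R) = 5/(-9 + 0) = 5/(-9) = 5*(-⅑) = -5/9)
P(Z, t) = -5*t/9 (P(Z, t) = -5*t/9*1 = -5*t/9)
y(3, -7)*(P(2, 4) + (7 + 10)/(j(-4, 4) - 21)) = (3*(-7))*(-5/9*4 + (7 + 10)/(5*(-4)*4 - 21)) = -21*(-20/9 + 17/(-80 - 21)) = -21*(-20/9 + 17/(-101)) = -21*(-20/9 + 17*(-1/101)) = -21*(-20/9 - 17/101) = -21*(-2173/909) = 15211/303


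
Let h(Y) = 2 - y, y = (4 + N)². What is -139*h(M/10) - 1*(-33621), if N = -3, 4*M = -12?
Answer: 33482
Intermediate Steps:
M = -3 (M = (¼)*(-12) = -3)
y = 1 (y = (4 - 3)² = 1² = 1)
h(Y) = 1 (h(Y) = 2 - 1*1 = 2 - 1 = 1)
-139*h(M/10) - 1*(-33621) = -139*1 - 1*(-33621) = -139 + 33621 = 33482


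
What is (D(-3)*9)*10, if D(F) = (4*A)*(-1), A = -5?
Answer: 1800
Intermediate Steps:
D(F) = 20 (D(F) = (4*(-5))*(-1) = -20*(-1) = 20)
(D(-3)*9)*10 = (20*9)*10 = 180*10 = 1800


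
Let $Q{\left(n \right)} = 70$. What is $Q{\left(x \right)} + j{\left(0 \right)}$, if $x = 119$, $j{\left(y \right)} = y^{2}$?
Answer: $70$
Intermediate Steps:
$Q{\left(x \right)} + j{\left(0 \right)} = 70 + 0^{2} = 70 + 0 = 70$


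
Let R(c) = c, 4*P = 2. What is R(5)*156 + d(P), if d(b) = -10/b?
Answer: 760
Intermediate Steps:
P = 1/2 (P = (1/4)*2 = 1/2 ≈ 0.50000)
R(5)*156 + d(P) = 5*156 - 10/1/2 = 780 - 10*2 = 780 - 20 = 760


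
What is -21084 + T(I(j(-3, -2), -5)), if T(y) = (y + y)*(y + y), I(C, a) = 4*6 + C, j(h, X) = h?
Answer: -19320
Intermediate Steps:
I(C, a) = 24 + C
T(y) = 4*y² (T(y) = (2*y)*(2*y) = 4*y²)
-21084 + T(I(j(-3, -2), -5)) = -21084 + 4*(24 - 3)² = -21084 + 4*21² = -21084 + 4*441 = -21084 + 1764 = -19320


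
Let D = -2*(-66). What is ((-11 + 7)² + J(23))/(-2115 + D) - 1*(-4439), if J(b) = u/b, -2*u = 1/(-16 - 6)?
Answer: 8908151251/2006796 ≈ 4439.0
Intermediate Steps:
u = 1/44 (u = -1/(2*(-16 - 6)) = -½/(-22) = -½*(-1/22) = 1/44 ≈ 0.022727)
J(b) = 1/(44*b)
D = 132
((-11 + 7)² + J(23))/(-2115 + D) - 1*(-4439) = ((-11 + 7)² + (1/44)/23)/(-2115 + 132) - 1*(-4439) = ((-4)² + (1/44)*(1/23))/(-1983) + 4439 = (16 + 1/1012)*(-1/1983) + 4439 = (16193/1012)*(-1/1983) + 4439 = -16193/2006796 + 4439 = 8908151251/2006796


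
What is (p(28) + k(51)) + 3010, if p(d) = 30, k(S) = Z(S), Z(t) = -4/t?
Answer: 155036/51 ≈ 3039.9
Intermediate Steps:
k(S) = -4/S
(p(28) + k(51)) + 3010 = (30 - 4/51) + 3010 = 1526/51 + 3010 = 155036/51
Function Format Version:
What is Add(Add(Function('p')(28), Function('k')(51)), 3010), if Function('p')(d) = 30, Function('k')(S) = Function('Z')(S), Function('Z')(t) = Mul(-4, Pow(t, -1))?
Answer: Rational(155036, 51) ≈ 3039.9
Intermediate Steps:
Function('k')(S) = Mul(-4, Pow(S, -1))
Add(Add(Function('p')(28), Function('k')(51)), 3010) = Add(Add(30, Mul(-4, Pow(51, -1))), 3010) = Add(Add(30, Mul(-4, Rational(1, 51))), 3010) = Add(Add(30, Rational(-4, 51)), 3010) = Add(Rational(1526, 51), 3010) = Rational(155036, 51)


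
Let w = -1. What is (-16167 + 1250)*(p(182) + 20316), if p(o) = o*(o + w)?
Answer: -794449586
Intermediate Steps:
p(o) = o*(-1 + o) (p(o) = o*(o - 1) = o*(-1 + o))
(-16167 + 1250)*(p(182) + 20316) = (-16167 + 1250)*(182*(-1 + 182) + 20316) = -14917*(182*181 + 20316) = -14917*(32942 + 20316) = -14917*53258 = -794449586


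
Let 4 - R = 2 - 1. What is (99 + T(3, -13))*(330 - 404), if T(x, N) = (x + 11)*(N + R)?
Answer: 3034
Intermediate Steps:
R = 3 (R = 4 - (2 - 1) = 4 - 1*1 = 4 - 1 = 3)
T(x, N) = (3 + N)*(11 + x) (T(x, N) = (x + 11)*(N + 3) = (11 + x)*(3 + N) = (3 + N)*(11 + x))
(99 + T(3, -13))*(330 - 404) = (99 + (33 + 3*3 + 11*(-13) - 13*3))*(330 - 404) = (99 + (33 + 9 - 143 - 39))*(-74) = (99 - 140)*(-74) = -41*(-74) = 3034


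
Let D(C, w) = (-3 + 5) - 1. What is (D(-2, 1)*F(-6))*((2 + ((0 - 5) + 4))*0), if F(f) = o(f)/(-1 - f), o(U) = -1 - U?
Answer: 0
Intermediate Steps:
D(C, w) = 1 (D(C, w) = 2 - 1 = 1)
F(f) = 1 (F(f) = (-1 - f)/(-1 - f) = 1)
(D(-2, 1)*F(-6))*((2 + ((0 - 5) + 4))*0) = (1*1)*((2 + ((0 - 5) + 4))*0) = 1*((2 + (-5 + 4))*0) = 1*((2 - 1)*0) = 1*(1*0) = 1*0 = 0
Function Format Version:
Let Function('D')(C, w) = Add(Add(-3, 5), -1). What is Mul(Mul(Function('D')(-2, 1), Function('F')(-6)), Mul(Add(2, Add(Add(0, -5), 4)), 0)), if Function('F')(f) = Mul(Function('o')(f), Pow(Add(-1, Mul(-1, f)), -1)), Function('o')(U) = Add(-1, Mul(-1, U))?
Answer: 0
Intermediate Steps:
Function('D')(C, w) = 1 (Function('D')(C, w) = Add(2, -1) = 1)
Function('F')(f) = 1 (Function('F')(f) = Mul(Add(-1, Mul(-1, f)), Pow(Add(-1, Mul(-1, f)), -1)) = 1)
Mul(Mul(Function('D')(-2, 1), Function('F')(-6)), Mul(Add(2, Add(Add(0, -5), 4)), 0)) = Mul(Mul(1, 1), Mul(Add(2, Add(Add(0, -5), 4)), 0)) = Mul(1, Mul(Add(2, Add(-5, 4)), 0)) = Mul(1, Mul(Add(2, -1), 0)) = Mul(1, Mul(1, 0)) = Mul(1, 0) = 0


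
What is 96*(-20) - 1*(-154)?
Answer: -1766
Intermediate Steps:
96*(-20) - 1*(-154) = -1920 + 154 = -1766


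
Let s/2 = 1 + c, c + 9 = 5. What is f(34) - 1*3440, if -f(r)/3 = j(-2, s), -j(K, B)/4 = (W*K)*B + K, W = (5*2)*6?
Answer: 5176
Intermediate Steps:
c = -4 (c = -9 + 5 = -4)
s = -6 (s = 2*(1 - 4) = 2*(-3) = -6)
W = 60 (W = 10*6 = 60)
j(K, B) = -4*K - 240*B*K (j(K, B) = -4*((60*K)*B + K) = -4*(60*B*K + K) = -4*(K + 60*B*K) = -4*K - 240*B*K)
f(r) = 8616 (f(r) = -(-12)*(-2)*(1 + 60*(-6)) = -(-12)*(-2)*(1 - 360) = -(-12)*(-2)*(-359) = -3*(-2872) = 8616)
f(34) - 1*3440 = 8616 - 1*3440 = 8616 - 3440 = 5176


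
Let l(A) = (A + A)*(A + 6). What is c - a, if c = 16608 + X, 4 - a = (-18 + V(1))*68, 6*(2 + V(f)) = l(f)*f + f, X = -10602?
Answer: 4812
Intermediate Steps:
l(A) = 2*A*(6 + A) (l(A) = (2*A)*(6 + A) = 2*A*(6 + A))
V(f) = -2 + f/6 + f**2*(6 + f)/3 (V(f) = -2 + ((2*f*(6 + f))*f + f)/6 = -2 + (2*f**2*(6 + f) + f)/6 = -2 + (f + 2*f**2*(6 + f))/6 = -2 + (f/6 + f**2*(6 + f)/3) = -2 + f/6 + f**2*(6 + f)/3)
a = 1194 (a = 4 - (-18 + (-2 + (1/6)*1 + (1/3)*1**2*(6 + 1)))*68 = 4 - (-18 + (-2 + 1/6 + (1/3)*1*7))*68 = 4 - (-18 + (-2 + 1/6 + 7/3))*68 = 4 - (-18 + 1/2)*68 = 4 - (-35)*68/2 = 4 - 1*(-1190) = 4 + 1190 = 1194)
c = 6006 (c = 16608 - 10602 = 6006)
c - a = 6006 - 1*1194 = 6006 - 1194 = 4812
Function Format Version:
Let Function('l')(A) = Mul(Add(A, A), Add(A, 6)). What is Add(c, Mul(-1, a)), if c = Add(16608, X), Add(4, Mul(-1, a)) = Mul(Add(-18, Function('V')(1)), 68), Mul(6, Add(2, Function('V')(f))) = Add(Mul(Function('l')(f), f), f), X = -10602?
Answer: 4812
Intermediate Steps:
Function('l')(A) = Mul(2, A, Add(6, A)) (Function('l')(A) = Mul(Mul(2, A), Add(6, A)) = Mul(2, A, Add(6, A)))
Function('V')(f) = Add(-2, Mul(Rational(1, 6), f), Mul(Rational(1, 3), Pow(f, 2), Add(6, f))) (Function('V')(f) = Add(-2, Mul(Rational(1, 6), Add(Mul(Mul(2, f, Add(6, f)), f), f))) = Add(-2, Mul(Rational(1, 6), Add(Mul(2, Pow(f, 2), Add(6, f)), f))) = Add(-2, Mul(Rational(1, 6), Add(f, Mul(2, Pow(f, 2), Add(6, f))))) = Add(-2, Add(Mul(Rational(1, 6), f), Mul(Rational(1, 3), Pow(f, 2), Add(6, f)))) = Add(-2, Mul(Rational(1, 6), f), Mul(Rational(1, 3), Pow(f, 2), Add(6, f))))
a = 1194 (a = Add(4, Mul(-1, Mul(Add(-18, Add(-2, Mul(Rational(1, 6), 1), Mul(Rational(1, 3), Pow(1, 2), Add(6, 1)))), 68))) = Add(4, Mul(-1, Mul(Add(-18, Add(-2, Rational(1, 6), Mul(Rational(1, 3), 1, 7))), 68))) = Add(4, Mul(-1, Mul(Add(-18, Add(-2, Rational(1, 6), Rational(7, 3))), 68))) = Add(4, Mul(-1, Mul(Add(-18, Rational(1, 2)), 68))) = Add(4, Mul(-1, Mul(Rational(-35, 2), 68))) = Add(4, Mul(-1, -1190)) = Add(4, 1190) = 1194)
c = 6006 (c = Add(16608, -10602) = 6006)
Add(c, Mul(-1, a)) = Add(6006, Mul(-1, 1194)) = Add(6006, -1194) = 4812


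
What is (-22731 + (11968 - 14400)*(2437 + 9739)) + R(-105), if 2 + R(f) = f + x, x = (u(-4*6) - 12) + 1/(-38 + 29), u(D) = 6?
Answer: -266713885/9 ≈ -2.9635e+7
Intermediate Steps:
x = -55/9 (x = (6 - 12) + 1/(-38 + 29) = -6 + 1/(-9) = -6 - 1/9 = -55/9 ≈ -6.1111)
R(f) = -73/9 + f (R(f) = -2 + (f - 55/9) = -2 + (-55/9 + f) = -73/9 + f)
(-22731 + (11968 - 14400)*(2437 + 9739)) + R(-105) = (-22731 + (11968 - 14400)*(2437 + 9739)) + (-73/9 - 105) = (-22731 - 2432*12176) - 1018/9 = (-22731 - 29612032) - 1018/9 = -29634763 - 1018/9 = -266713885/9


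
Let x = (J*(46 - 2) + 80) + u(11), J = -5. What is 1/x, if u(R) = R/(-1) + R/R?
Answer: -1/150 ≈ -0.0066667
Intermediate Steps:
u(R) = 1 - R (u(R) = R*(-1) + 1 = -R + 1 = 1 - R)
x = -150 (x = (-5*(46 - 2) + 80) + (1 - 1*11) = (-5*44 + 80) + (1 - 11) = (-220 + 80) - 10 = -140 - 10 = -150)
1/x = 1/(-150) = -1/150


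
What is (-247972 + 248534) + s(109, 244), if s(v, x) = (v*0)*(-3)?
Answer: 562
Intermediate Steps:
s(v, x) = 0 (s(v, x) = 0*(-3) = 0)
(-247972 + 248534) + s(109, 244) = (-247972 + 248534) + 0 = 562 + 0 = 562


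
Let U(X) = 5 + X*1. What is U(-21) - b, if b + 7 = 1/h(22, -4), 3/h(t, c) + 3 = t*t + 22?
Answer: -530/3 ≈ -176.67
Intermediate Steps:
h(t, c) = 3/(19 + t²) (h(t, c) = 3/(-3 + (t*t + 22)) = 3/(-3 + (t² + 22)) = 3/(-3 + (22 + t²)) = 3/(19 + t²))
U(X) = 5 + X
b = 482/3 (b = -7 + 1/(3/(19 + 22²)) = -7 + 1/(3/(19 + 484)) = -7 + 1/(3/503) = -7 + 503/3 = 482/3 ≈ 160.67)
U(-21) - b = (5 - 21) - 1*482/3 = -16 - 482/3 = -530/3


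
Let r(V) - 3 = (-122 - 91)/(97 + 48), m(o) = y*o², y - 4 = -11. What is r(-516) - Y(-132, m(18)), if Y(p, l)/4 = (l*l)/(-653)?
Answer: 2983562886/94685 ≈ 31510.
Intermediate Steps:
y = -7 (y = 4 - 11 = -7)
m(o) = -7*o²
Y(p, l) = -4*l²/653 (Y(p, l) = 4*((l*l)/(-653)) = 4*(l²*(-1/653)) = 4*(-l²/653) = -4*l²/653)
r(V) = 222/145 (r(V) = 3 + (-122 - 91)/(97 + 48) = 3 - 213/145 = 222/145)
r(-516) - Y(-132, m(18)) = 222/145 - (-4)*(-7*18²)²/653 = 222/145 - (-4)*(-7*324)²/653 = 222/145 - (-4)*(-2268)²/653 = 222/145 - (-4)*5143824/653 = 222/145 - 1*(-20575296/653) = 222/145 + 20575296/653 = 2983562886/94685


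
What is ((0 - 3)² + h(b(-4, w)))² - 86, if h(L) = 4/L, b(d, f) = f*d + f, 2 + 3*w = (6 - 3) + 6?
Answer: -733/49 ≈ -14.959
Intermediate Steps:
w = 7/3 (w = -⅔ + ((6 - 3) + 6)/3 = -⅔ + (3 + 6)/3 = -⅔ + (⅓)*9 = -⅔ + 3 = 7/3 ≈ 2.3333)
b(d, f) = f + d*f (b(d, f) = d*f + f = f + d*f)
((0 - 3)² + h(b(-4, w)))² - 86 = ((0 - 3)² + 4/((7*(1 - 4)/3)))² - 86 = ((-3)² + 4/(((7/3)*(-3))))² - 86 = (9 + 4/(-7))² - 86 = (9 + 4*(-⅐))² - 86 = (9 - 4/7)² - 86 = (59/7)² - 86 = 3481/49 - 86 = -733/49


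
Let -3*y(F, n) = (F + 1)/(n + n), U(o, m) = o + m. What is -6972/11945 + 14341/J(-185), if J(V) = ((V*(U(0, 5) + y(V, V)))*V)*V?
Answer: -128144503167/219371537575 ≈ -0.58414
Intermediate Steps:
U(o, m) = m + o
y(F, n) = -(1 + F)/(6*n) (y(F, n) = -(F + 1)/(3*(n + n)) = -(1 + F)/(3*(2*n)) = -(1 + F)*1/(2*n)/3 = -(1 + F)/(6*n))
J(V) = V³*(5 + (-1 - V)/(6*V)) (J(V) = ((V*((5 + 0) + (-1 - V)/(6*V)))*V)*V = ((V*(5 + (-1 - V)/(6*V)))*V)*V = (V²*(5 + (-1 - V)/(6*V)))*V = V³*(5 + (-1 - V)/(6*V)))
-6972/11945 + 14341/J(-185) = -6972/11945 + 14341/(((⅙)*(-185)²*(-1 + 29*(-185)))) = -6972*1/11945 + 14341/(((⅙)*34225*(-1 - 5365))) = -6972/11945 + 14341/(((⅙)*34225*(-5366))) = -6972/11945 + 14341/(-91825675/3) = -6972/11945 + 14341*(-3/91825675) = -6972/11945 - 43023/91825675 = -128144503167/219371537575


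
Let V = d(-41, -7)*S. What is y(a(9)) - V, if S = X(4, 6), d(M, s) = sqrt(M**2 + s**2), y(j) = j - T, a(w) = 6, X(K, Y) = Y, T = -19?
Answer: 25 - 6*sqrt(1730) ≈ -224.56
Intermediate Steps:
y(j) = 19 + j (y(j) = j - 1*(-19) = j + 19 = 19 + j)
S = 6
V = 6*sqrt(1730) (V = sqrt((-41)**2 + (-7)**2)*6 = sqrt(1681 + 49)*6 = sqrt(1730)*6 = 6*sqrt(1730) ≈ 249.56)
y(a(9)) - V = (19 + 6) - 6*sqrt(1730) = 25 - 6*sqrt(1730)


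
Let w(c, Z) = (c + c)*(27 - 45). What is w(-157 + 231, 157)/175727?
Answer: -2664/175727 ≈ -0.015160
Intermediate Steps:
w(c, Z) = -36*c (w(c, Z) = (2*c)*(-18) = -36*c)
w(-157 + 231, 157)/175727 = -36*(-157 + 231)/175727 = -36*74*(1/175727) = -2664*1/175727 = -2664/175727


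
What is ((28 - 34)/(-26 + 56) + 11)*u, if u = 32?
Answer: 1728/5 ≈ 345.60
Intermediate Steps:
((28 - 34)/(-26 + 56) + 11)*u = ((28 - 34)/(-26 + 56) + 11)*32 = (-6/30 + 11)*32 = (-6*1/30 + 11)*32 = (-⅕ + 11)*32 = (54/5)*32 = 1728/5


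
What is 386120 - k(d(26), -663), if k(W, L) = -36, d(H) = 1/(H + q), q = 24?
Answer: 386156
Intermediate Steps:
d(H) = 1/(24 + H) (d(H) = 1/(H + 24) = 1/(24 + H))
386120 - k(d(26), -663) = 386120 - 1*(-36) = 386120 + 36 = 386156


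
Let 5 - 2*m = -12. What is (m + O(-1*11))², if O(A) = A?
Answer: 25/4 ≈ 6.2500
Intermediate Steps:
m = 17/2 (m = 5/2 - ½*(-12) = 5/2 + 6 = 17/2 ≈ 8.5000)
(m + O(-1*11))² = (17/2 - 1*11)² = (17/2 - 11)² = (-5/2)² = 25/4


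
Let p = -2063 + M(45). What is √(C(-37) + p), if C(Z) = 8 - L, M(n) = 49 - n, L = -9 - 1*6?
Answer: 2*I*√509 ≈ 45.122*I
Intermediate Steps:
L = -15 (L = -9 - 6 = -15)
C(Z) = 23 (C(Z) = 8 - 1*(-15) = 8 + 15 = 23)
p = -2059 (p = -2063 + (49 - 1*45) = -2063 + (49 - 45) = -2063 + 4 = -2059)
√(C(-37) + p) = √(23 - 2059) = √(-2036) = 2*I*√509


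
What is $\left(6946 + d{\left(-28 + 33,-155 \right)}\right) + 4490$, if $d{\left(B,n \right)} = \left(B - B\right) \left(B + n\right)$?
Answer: $11436$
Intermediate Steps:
$d{\left(B,n \right)} = 0$ ($d{\left(B,n \right)} = 0 \left(B + n\right) = 0$)
$\left(6946 + d{\left(-28 + 33,-155 \right)}\right) + 4490 = \left(6946 + 0\right) + 4490 = 6946 + 4490 = 11436$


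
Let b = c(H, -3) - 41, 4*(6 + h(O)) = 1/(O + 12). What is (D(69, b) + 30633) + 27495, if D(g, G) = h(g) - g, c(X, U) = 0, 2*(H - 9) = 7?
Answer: 18809173/324 ≈ 58053.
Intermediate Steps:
H = 25/2 (H = 9 + (½)*7 = 9 + 7/2 = 25/2 ≈ 12.500)
h(O) = -6 + 1/(4*(12 + O)) (h(O) = -6 + 1/(4*(O + 12)) = -6 + 1/(4*(12 + O)))
b = -41 (b = 0 - 41 = -41)
D(g, G) = -g + (-287 - 24*g)/(4*(12 + g)) (D(g, G) = (-287 - 24*g)/(4*(12 + g)) - g = -g + (-287 - 24*g)/(4*(12 + g)))
(D(69, b) + 30633) + 27495 = ((-287/4 - 1*69² - 18*69)/(12 + 69) + 30633) + 27495 = ((-287/4 - 1*4761 - 1242)/81 + 30633) + 27495 = ((-287/4 - 4761 - 1242)/81 + 30633) + 27495 = ((1/81)*(-24299/4) + 30633) + 27495 = (-24299/324 + 30633) + 27495 = 9900793/324 + 27495 = 18809173/324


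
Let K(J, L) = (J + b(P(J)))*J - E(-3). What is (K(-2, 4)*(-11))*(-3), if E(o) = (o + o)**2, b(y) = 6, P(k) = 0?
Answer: -1452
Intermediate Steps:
E(o) = 4*o**2 (E(o) = (2*o)**2 = 4*o**2)
K(J, L) = -36 + J*(6 + J) (K(J, L) = (J + 6)*J - 4*(-3)**2 = (6 + J)*J - 4*9 = J*(6 + J) - 1*36 = J*(6 + J) - 36 = -36 + J*(6 + J))
(K(-2, 4)*(-11))*(-3) = ((-36 + (-2)**2 + 6*(-2))*(-11))*(-3) = ((-36 + 4 - 12)*(-11))*(-3) = -44*(-11)*(-3) = 484*(-3) = -1452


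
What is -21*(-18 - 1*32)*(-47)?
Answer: -49350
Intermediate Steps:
-21*(-18 - 1*32)*(-47) = -21*(-18 - 32)*(-47) = -21*(-50)*(-47) = 1050*(-47) = -49350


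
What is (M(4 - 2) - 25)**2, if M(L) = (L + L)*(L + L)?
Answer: 81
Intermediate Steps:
M(L) = 4*L**2 (M(L) = (2*L)*(2*L) = 4*L**2)
(M(4 - 2) - 25)**2 = (4*(4 - 2)**2 - 25)**2 = (4*2**2 - 25)**2 = (4*4 - 25)**2 = (16 - 25)**2 = (-9)**2 = 81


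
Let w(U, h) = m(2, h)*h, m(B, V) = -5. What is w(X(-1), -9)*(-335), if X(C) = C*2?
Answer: -15075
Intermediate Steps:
X(C) = 2*C
w(U, h) = -5*h
w(X(-1), -9)*(-335) = -5*(-9)*(-335) = 45*(-335) = -15075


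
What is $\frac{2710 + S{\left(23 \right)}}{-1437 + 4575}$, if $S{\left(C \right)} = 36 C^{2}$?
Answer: $\frac{10877}{1569} \approx 6.9324$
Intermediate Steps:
$\frac{2710 + S{\left(23 \right)}}{-1437 + 4575} = \frac{2710 + 36 \cdot 23^{2}}{-1437 + 4575} = \frac{2710 + 36 \cdot 529}{3138} = \left(2710 + 19044\right) \frac{1}{3138} = 21754 \cdot \frac{1}{3138} = \frac{10877}{1569}$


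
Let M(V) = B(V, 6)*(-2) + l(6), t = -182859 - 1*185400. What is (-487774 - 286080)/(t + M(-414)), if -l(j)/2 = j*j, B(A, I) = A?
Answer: 773854/367503 ≈ 2.1057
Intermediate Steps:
t = -368259 (t = -182859 - 185400 = -368259)
l(j) = -2*j² (l(j) = -2*j*j = -2*j²)
M(V) = -72 - 2*V (M(V) = V*(-2) - 2*6² = -2*V - 2*36 = -2*V - 72 = -72 - 2*V)
(-487774 - 286080)/(t + M(-414)) = (-487774 - 286080)/(-368259 + (-72 - 2*(-414))) = -773854/(-368259 + (-72 + 828)) = -773854/(-368259 + 756) = -773854/(-367503) = -773854*(-1/367503) = 773854/367503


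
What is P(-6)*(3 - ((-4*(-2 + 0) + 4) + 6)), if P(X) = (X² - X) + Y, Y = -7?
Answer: -525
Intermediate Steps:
P(X) = -7 + X² - X (P(X) = (X² - X) - 7 = -7 + X² - X)
P(-6)*(3 - ((-4*(-2 + 0) + 4) + 6)) = (-7 + (-6)² - 1*(-6))*(3 - ((-4*(-2 + 0) + 4) + 6)) = (-7 + 36 + 6)*(3 - ((-4*(-2) + 4) + 6)) = 35*(3 - ((8 + 4) + 6)) = 35*(3 - (12 + 6)) = 35*(3 - 1*18) = 35*(3 - 18) = 35*(-15) = -525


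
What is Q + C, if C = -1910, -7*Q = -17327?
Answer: 3957/7 ≈ 565.29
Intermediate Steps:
Q = 17327/7 (Q = -⅐*(-17327) = 17327/7 ≈ 2475.3)
Q + C = 17327/7 - 1910 = 3957/7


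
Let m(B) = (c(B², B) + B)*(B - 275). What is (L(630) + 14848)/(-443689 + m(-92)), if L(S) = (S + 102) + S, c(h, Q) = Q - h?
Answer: 16210/2730127 ≈ 0.0059374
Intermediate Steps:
L(S) = 102 + 2*S (L(S) = (102 + S) + S = 102 + 2*S)
m(B) = (-275 + B)*(-B² + 2*B) (m(B) = ((B - B²) + B)*(B - 275) = (-B² + 2*B)*(-275 + B) = (-275 + B)*(-B² + 2*B))
(L(630) + 14848)/(-443689 + m(-92)) = ((102 + 2*630) + 14848)/(-443689 - 92*(-550 - 1*(-92)² + 277*(-92))) = ((102 + 1260) + 14848)/(-443689 - 92*(-550 - 1*8464 - 25484)) = (1362 + 14848)/(-443689 - 92*(-550 - 8464 - 25484)) = 16210/(-443689 - 92*(-34498)) = 16210/(-443689 + 3173816) = 16210/2730127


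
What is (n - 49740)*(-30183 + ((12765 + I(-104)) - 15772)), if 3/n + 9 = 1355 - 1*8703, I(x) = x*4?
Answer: 12297684971898/7357 ≈ 1.6716e+9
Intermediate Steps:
I(x) = 4*x
n = -3/7357 (n = 3/(-9 + (1355 - 1*8703)) = 3/(-9 + (1355 - 8703)) = 3/(-9 - 7348) = 3/(-7357) = 3*(-1/7357) = -3/7357 ≈ -0.00040777)
(n - 49740)*(-30183 + ((12765 + I(-104)) - 15772)) = (-3/7357 - 49740)*(-30183 + ((12765 + 4*(-104)) - 15772)) = -365937183*(-30183 + ((12765 - 416) - 15772))/7357 = -365937183*(-30183 + (12349 - 15772))/7357 = -365937183*(-30183 - 3423)/7357 = -365937183/7357*(-33606) = 12297684971898/7357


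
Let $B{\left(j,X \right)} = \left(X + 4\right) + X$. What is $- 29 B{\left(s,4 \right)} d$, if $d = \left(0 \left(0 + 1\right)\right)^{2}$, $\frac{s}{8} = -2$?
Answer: $0$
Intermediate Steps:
$s = -16$ ($s = 8 \left(-2\right) = -16$)
$B{\left(j,X \right)} = 4 + 2 X$ ($B{\left(j,X \right)} = \left(4 + X\right) + X = 4 + 2 X$)
$d = 0$ ($d = \left(0 \cdot 1\right)^{2} = 0^{2} = 0$)
$- 29 B{\left(s,4 \right)} d = - 29 \left(4 + 2 \cdot 4\right) 0 = - 29 \left(4 + 8\right) 0 = \left(-29\right) 12 \cdot 0 = \left(-348\right) 0 = 0$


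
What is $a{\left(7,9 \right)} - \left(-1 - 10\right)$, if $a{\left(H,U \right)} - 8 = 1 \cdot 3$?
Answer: $22$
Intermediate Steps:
$a{\left(H,U \right)} = 11$ ($a{\left(H,U \right)} = 8 + 1 \cdot 3 = 8 + 3 = 11$)
$a{\left(7,9 \right)} - \left(-1 - 10\right) = 11 - \left(-1 - 10\right) = 11 - -11 = 11 + 11 = 22$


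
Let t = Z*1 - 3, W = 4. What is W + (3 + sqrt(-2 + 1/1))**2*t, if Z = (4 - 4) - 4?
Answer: -52 - 42*I ≈ -52.0 - 42.0*I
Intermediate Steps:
Z = -4 (Z = 0 - 4 = -4)
t = -7 (t = -4*1 - 3 = -4 - 3 = -7)
W + (3 + sqrt(-2 + 1/1))**2*t = 4 + (3 + sqrt(-2 + 1/1))**2*(-7) = 4 + (3 + sqrt(-2 + 1))**2*(-7) = 4 + (3 + sqrt(-1))**2*(-7) = 4 + (3 + I)**2*(-7) = 4 - 7*(3 + I)**2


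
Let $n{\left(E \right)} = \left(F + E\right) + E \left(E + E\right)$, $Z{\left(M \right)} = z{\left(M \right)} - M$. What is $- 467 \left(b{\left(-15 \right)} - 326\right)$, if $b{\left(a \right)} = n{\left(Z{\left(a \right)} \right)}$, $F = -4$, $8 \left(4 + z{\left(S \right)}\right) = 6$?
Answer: $\frac{157379}{8} \approx 19672.0$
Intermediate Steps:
$z{\left(S \right)} = - \frac{13}{4}$ ($z{\left(S \right)} = -4 + \frac{1}{8} \cdot 6 = -4 + \frac{3}{4} = - \frac{13}{4}$)
$Z{\left(M \right)} = - \frac{13}{4} - M$
$n{\left(E \right)} = -4 + E + 2 E^{2}$ ($n{\left(E \right)} = \left(-4 + E\right) + E \left(E + E\right) = \left(-4 + E\right) + E 2 E = \left(-4 + E\right) + 2 E^{2} = -4 + E + 2 E^{2}$)
$b{\left(a \right)} = - \frac{29}{4} - a + 2 \left(- \frac{13}{4} - a\right)^{2}$ ($b{\left(a \right)} = -4 - \left(\frac{13}{4} + a\right) + 2 \left(- \frac{13}{4} - a\right)^{2} = - \frac{29}{4} - a + 2 \left(- \frac{13}{4} - a\right)^{2}$)
$- 467 \left(b{\left(-15 \right)} - 326\right) = - 467 \left(\left(\frac{111}{8} + 2 \left(-15\right)^{2} + 12 \left(-15\right)\right) - 326\right) = - 467 \left(\left(\frac{111}{8} + 2 \cdot 225 - 180\right) - 326\right) = - 467 \left(\left(\frac{111}{8} + 450 - 180\right) - 326\right) = - 467 \left(\frac{2271}{8} - 326\right) = \left(-467\right) \left(- \frac{337}{8}\right) = \frac{157379}{8}$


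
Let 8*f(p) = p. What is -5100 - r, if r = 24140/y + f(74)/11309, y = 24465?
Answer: -1129051295249/221339748 ≈ -5101.0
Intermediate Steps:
f(p) = p/8
r = 218580449/221339748 (r = 24140/24465 + ((1/8)*74)/11309 = 24140*(1/24465) + (37/4)*(1/11309) = 4828/4893 + 37/45236 = 218580449/221339748 ≈ 0.98753)
-5100 - r = -5100 - 1*218580449/221339748 = -5100 - 218580449/221339748 = -1129051295249/221339748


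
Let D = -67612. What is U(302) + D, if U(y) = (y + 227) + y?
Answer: -66781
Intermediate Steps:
U(y) = 227 + 2*y (U(y) = (227 + y) + y = 227 + 2*y)
U(302) + D = (227 + 2*302) - 67612 = (227 + 604) - 67612 = 831 - 67612 = -66781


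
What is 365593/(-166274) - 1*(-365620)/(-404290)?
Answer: -20859869385/6722291546 ≈ -3.1031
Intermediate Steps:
365593/(-166274) - 1*(-365620)/(-404290) = 365593*(-1/166274) + 365620*(-1/404290) = -365593/166274 - 36562/40429 = -20859869385/6722291546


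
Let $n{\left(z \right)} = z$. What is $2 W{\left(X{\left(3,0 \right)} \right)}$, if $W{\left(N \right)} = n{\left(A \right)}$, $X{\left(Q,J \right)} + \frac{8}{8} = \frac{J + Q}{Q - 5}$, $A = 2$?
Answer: $4$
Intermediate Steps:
$X{\left(Q,J \right)} = -1 + \frac{J + Q}{-5 + Q}$ ($X{\left(Q,J \right)} = -1 + \frac{J + Q}{Q - 5} = -1 + \frac{J + Q}{-5 + Q}$)
$W{\left(N \right)} = 2$
$2 W{\left(X{\left(3,0 \right)} \right)} = 2 \cdot 2 = 4$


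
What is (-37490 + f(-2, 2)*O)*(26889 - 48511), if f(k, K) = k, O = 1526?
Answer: 876599124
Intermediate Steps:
(-37490 + f(-2, 2)*O)*(26889 - 48511) = (-37490 - 2*1526)*(26889 - 48511) = (-37490 - 3052)*(-21622) = -40542*(-21622) = 876599124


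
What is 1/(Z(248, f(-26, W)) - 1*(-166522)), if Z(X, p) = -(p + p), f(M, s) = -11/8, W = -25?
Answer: 4/666099 ≈ 6.0051e-6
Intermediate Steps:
f(M, s) = -11/8 (f(M, s) = -11*⅛ = -11/8)
Z(X, p) = -2*p
1/(Z(248, f(-26, W)) - 1*(-166522)) = 1/(-2*(-11/8) - 1*(-166522)) = 1/(11/4 + 166522) = 1/(666099/4) = 4/666099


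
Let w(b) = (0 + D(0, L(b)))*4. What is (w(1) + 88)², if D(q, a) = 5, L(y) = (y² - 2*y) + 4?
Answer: 11664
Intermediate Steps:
L(y) = 4 + y² - 2*y
w(b) = 20 (w(b) = (0 + 5)*4 = 5*4 = 20)
(w(1) + 88)² = (20 + 88)² = 108² = 11664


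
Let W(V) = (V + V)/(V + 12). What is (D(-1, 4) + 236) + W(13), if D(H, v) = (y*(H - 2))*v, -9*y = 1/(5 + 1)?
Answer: 53384/225 ≈ 237.26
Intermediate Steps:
y = -1/54 (y = -1/(9*(5 + 1)) = -⅑/6 = -⅑*⅙ = -1/54 ≈ -0.018519)
W(V) = 2*V/(12 + V) (W(V) = (2*V)/(12 + V) = 2*V/(12 + V))
D(H, v) = v*(1/27 - H/54) (D(H, v) = (-(H - 2)/54)*v = (-(-2 + H)/54)*v = (1/27 - H/54)*v = v*(1/27 - H/54))
(D(-1, 4) + 236) + W(13) = ((1/54)*4*(2 - 1*(-1)) + 236) + 2*13/(12 + 13) = ((1/54)*4*(2 + 1) + 236) + 2*13/25 = ((1/54)*4*3 + 236) + 2*13*(1/25) = (2/9 + 236) + 26/25 = 2126/9 + 26/25 = 53384/225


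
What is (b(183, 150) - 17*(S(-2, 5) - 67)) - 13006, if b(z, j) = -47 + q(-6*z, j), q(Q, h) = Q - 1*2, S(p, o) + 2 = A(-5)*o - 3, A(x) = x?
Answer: -12504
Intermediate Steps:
S(p, o) = -5 - 5*o (S(p, o) = -2 + (-5*o - 3) = -2 + (-3 - 5*o) = -5 - 5*o)
q(Q, h) = -2 + Q (q(Q, h) = Q - 2 = -2 + Q)
b(z, j) = -49 - 6*z (b(z, j) = -47 + (-2 - 6*z) = -49 - 6*z)
(b(183, 150) - 17*(S(-2, 5) - 67)) - 13006 = ((-49 - 6*183) - 17*((-5 - 5*5) - 67)) - 13006 = ((-49 - 1098) - 17*((-5 - 25) - 67)) - 13006 = (-1147 - 17*(-30 - 67)) - 13006 = (-1147 - 17*(-97)) - 13006 = (-1147 + 1649) - 13006 = 502 - 13006 = -12504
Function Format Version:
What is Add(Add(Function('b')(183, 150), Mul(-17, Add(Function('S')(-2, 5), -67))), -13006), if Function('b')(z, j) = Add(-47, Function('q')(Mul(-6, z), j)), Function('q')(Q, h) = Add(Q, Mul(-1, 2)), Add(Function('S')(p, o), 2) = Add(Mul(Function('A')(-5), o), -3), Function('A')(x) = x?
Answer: -12504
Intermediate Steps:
Function('S')(p, o) = Add(-5, Mul(-5, o)) (Function('S')(p, o) = Add(-2, Add(Mul(-5, o), -3)) = Add(-2, Add(-3, Mul(-5, o))) = Add(-5, Mul(-5, o)))
Function('q')(Q, h) = Add(-2, Q) (Function('q')(Q, h) = Add(Q, -2) = Add(-2, Q))
Function('b')(z, j) = Add(-49, Mul(-6, z)) (Function('b')(z, j) = Add(-47, Add(-2, Mul(-6, z))) = Add(-49, Mul(-6, z)))
Add(Add(Function('b')(183, 150), Mul(-17, Add(Function('S')(-2, 5), -67))), -13006) = Add(Add(Add(-49, Mul(-6, 183)), Mul(-17, Add(Add(-5, Mul(-5, 5)), -67))), -13006) = Add(Add(Add(-49, -1098), Mul(-17, Add(Add(-5, -25), -67))), -13006) = Add(Add(-1147, Mul(-17, Add(-30, -67))), -13006) = Add(Add(-1147, Mul(-17, -97)), -13006) = Add(Add(-1147, 1649), -13006) = Add(502, -13006) = -12504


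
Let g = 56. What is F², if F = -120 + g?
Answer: 4096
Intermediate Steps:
F = -64 (F = -120 + 56 = -64)
F² = (-64)² = 4096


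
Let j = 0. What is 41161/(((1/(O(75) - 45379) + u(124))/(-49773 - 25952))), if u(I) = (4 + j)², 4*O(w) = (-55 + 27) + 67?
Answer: -43511438192525/223356 ≈ -1.9481e+8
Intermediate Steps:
O(w) = 39/4 (O(w) = ((-55 + 27) + 67)/4 = (-28 + 67)/4 = (¼)*39 = 39/4)
u(I) = 16 (u(I) = (4 + 0)² = 4² = 16)
41161/(((1/(O(75) - 45379) + u(124))/(-49773 - 25952))) = 41161/(((1/(39/4 - 45379) + 16)/(-49773 - 25952))) = 41161/(((1/(-181477/4) + 16)/(-75725))) = 41161/(((-4/181477 + 16)*(-1/75725))) = 41161/(((2903628/181477)*(-1/75725))) = 41161/(-223356/1057103525) = 41161*(-1057103525/223356) = -43511438192525/223356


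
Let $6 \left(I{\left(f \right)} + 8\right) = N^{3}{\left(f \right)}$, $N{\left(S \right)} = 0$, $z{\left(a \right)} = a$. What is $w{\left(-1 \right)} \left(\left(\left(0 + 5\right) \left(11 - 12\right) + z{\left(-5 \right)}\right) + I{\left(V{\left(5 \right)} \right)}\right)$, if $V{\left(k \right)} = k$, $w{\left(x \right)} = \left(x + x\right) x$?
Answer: $-36$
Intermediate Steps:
$w{\left(x \right)} = 2 x^{2}$ ($w{\left(x \right)} = 2 x x = 2 x^{2}$)
$I{\left(f \right)} = -8$ ($I{\left(f \right)} = -8 + \frac{0^{3}}{6} = -8 + \frac{1}{6} \cdot 0 = -8 + 0 = -8$)
$w{\left(-1 \right)} \left(\left(\left(0 + 5\right) \left(11 - 12\right) + z{\left(-5 \right)}\right) + I{\left(V{\left(5 \right)} \right)}\right) = 2 \left(-1\right)^{2} \left(\left(\left(0 + 5\right) \left(11 - 12\right) - 5\right) - 8\right) = 2 \cdot 1 \left(\left(5 \left(-1\right) - 5\right) - 8\right) = 2 \left(\left(-5 - 5\right) - 8\right) = 2 \left(-10 - 8\right) = 2 \left(-18\right) = -36$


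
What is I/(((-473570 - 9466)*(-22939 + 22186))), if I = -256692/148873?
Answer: -21391/4512416406357 ≈ -4.7405e-9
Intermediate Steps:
I = -256692/148873 (I = -256692*1/148873 = -256692/148873 ≈ -1.7242)
I/(((-473570 - 9466)*(-22939 + 22186))) = -256692*1/((-473570 - 9466)*(-22939 + 22186))/148873 = -256692/(148873*((-483036*(-753)))) = -256692/148873/363726108 = -256692/148873*1/363726108 = -21391/4512416406357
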